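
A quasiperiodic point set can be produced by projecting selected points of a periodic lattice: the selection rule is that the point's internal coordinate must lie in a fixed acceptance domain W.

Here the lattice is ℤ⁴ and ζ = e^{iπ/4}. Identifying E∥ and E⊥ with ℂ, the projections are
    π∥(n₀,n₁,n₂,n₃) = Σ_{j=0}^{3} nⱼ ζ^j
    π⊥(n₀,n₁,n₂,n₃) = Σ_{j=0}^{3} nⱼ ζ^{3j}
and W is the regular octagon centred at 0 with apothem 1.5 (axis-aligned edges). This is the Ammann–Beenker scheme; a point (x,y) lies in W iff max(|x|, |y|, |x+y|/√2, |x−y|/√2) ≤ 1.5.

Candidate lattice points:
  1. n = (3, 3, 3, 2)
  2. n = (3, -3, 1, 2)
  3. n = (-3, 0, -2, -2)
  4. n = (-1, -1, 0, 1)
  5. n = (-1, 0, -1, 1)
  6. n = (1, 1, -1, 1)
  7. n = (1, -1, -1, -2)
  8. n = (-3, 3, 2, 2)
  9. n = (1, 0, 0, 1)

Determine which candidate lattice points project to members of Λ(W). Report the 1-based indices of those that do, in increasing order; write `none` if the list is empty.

4, 7

π⊥(n) = n₀ + n₁ζ³ + n₂ζ⁶ + n₃ζ⁹ where ζ = e^{iπ/4}.
candidate 1: n = (3, 3, 3, 2) → π⊥ ≈ (+2.292893, +0.535534); max(|x|,|y|,|x±y|/√2) = 2.292893 > 1.5 ⇒ ∉ W
candidate 2: n = (3, -3, 1, 2) → π⊥ ≈ (+6.535534, -1.707107); max(|x|,|y|,|x±y|/√2) = 6.535534 > 1.5 ⇒ ∉ W
candidate 3: n = (-3, 0, -2, -2) → π⊥ ≈ (-4.414214, +0.585786); max(|x|,|y|,|x±y|/√2) = 4.414214 > 1.5 ⇒ ∉ W
candidate 4: n = (-1, -1, 0, 1) → π⊥ ≈ (+0.414214, +0.000000); max(|x|,|y|,|x±y|/√2) = 0.414214 ≤ 1.5 ⇒ ∈ W
candidate 5: n = (-1, 0, -1, 1) → π⊥ ≈ (-0.292893, +1.707107); max(|x|,|y|,|x±y|/√2) = 1.707107 > 1.5 ⇒ ∉ W
candidate 6: n = (1, 1, -1, 1) → π⊥ ≈ (+1.000000, +2.414214); max(|x|,|y|,|x±y|/√2) = 2.414214 > 1.5 ⇒ ∉ W
candidate 7: n = (1, -1, -1, -2) → π⊥ ≈ (+0.292893, -1.121320); max(|x|,|y|,|x±y|/√2) = 1.121320 ≤ 1.5 ⇒ ∈ W
candidate 8: n = (-3, 3, 2, 2) → π⊥ ≈ (-3.707107, +1.535534); max(|x|,|y|,|x±y|/√2) = 3.707107 > 1.5 ⇒ ∉ W
candidate 9: n = (1, 0, 0, 1) → π⊥ ≈ (+1.707107, +0.707107); max(|x|,|y|,|x±y|/√2) = 1.707107 > 1.5 ⇒ ∉ W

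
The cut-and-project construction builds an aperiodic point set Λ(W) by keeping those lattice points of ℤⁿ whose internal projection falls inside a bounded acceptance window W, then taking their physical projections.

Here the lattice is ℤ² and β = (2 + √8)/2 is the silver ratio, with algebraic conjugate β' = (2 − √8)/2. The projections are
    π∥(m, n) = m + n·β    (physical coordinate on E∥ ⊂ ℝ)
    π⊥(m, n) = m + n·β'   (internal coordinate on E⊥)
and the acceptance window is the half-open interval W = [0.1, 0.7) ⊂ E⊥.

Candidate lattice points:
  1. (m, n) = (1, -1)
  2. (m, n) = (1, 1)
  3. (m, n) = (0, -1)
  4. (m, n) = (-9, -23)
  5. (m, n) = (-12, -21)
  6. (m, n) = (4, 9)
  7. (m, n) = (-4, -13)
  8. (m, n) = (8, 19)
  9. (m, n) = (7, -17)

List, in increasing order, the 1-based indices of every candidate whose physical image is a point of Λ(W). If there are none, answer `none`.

Numerically β ≈ 2.41421 and β' = −1/β ≈ -0.41421.
#1 (1,-1): internal coord 1 + (-1)·β' = +1.41421; +1.41421 ∉ [0.1, 0.7) → out
#2 (1,1): internal coord 1 + (1)·β' = +0.58579; +0.58579 ∈ [0.1, 0.7) → IN Λ
#3 (0,-1): internal coord 0 + (-1)·β' = +0.41421; +0.41421 ∈ [0.1, 0.7) → IN Λ
#4 (-9,-23): internal coord -9 + (-23)·β' = +0.52691; +0.52691 ∈ [0.1, 0.7) → IN Λ
#5 (-12,-21): internal coord -12 + (-21)·β' = -3.30152; -3.30152 ∉ [0.1, 0.7) → out
#6 (4,9): internal coord 4 + (9)·β' = +0.27208; +0.27208 ∈ [0.1, 0.7) → IN Λ
#7 (-4,-13): internal coord -4 + (-13)·β' = +1.38478; +1.38478 ∉ [0.1, 0.7) → out
#8 (8,19): internal coord 8 + (19)·β' = +0.12994; +0.12994 ∈ [0.1, 0.7) → IN Λ
#9 (7,-17): internal coord 7 + (-17)·β' = +14.04163; +14.04163 ∉ [0.1, 0.7) → out

2, 3, 4, 6, 8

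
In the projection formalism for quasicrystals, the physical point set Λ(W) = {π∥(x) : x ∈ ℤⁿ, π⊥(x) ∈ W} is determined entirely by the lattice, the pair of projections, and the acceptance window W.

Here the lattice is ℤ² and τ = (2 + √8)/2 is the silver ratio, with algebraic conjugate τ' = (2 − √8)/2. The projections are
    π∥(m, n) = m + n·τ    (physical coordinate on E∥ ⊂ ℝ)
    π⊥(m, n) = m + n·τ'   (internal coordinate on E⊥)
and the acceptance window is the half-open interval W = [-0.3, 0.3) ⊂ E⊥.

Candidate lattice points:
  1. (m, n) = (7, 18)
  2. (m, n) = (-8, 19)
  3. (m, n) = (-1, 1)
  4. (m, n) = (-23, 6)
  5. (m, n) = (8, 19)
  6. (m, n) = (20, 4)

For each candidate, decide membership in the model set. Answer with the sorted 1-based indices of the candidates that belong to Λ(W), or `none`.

Compute τ' = (2−√8)/2 = -0.4142, so π⊥(m,n) = m -0.4142·n.
[1] lift (7,18): star map gives -0.4558; window check -0.3 ≤ -0.4558 < 0.3 is false → out
[2] lift (-8,19): star map gives -15.8701; window check -0.3 ≤ -15.8701 < 0.3 is false → out
[3] lift (-1,1): star map gives -1.4142; window check -0.3 ≤ -1.4142 < 0.3 is false → out
[4] lift (-23,6): star map gives -25.4853; window check -0.3 ≤ -25.4853 < 0.3 is false → out
[5] lift (8,19): star map gives 0.1299; window check -0.3 ≤ 0.1299 < 0.3 is true → IN Λ
[6] lift (20,4): star map gives 18.3431; window check -0.3 ≤ 18.3431 < 0.3 is false → out

5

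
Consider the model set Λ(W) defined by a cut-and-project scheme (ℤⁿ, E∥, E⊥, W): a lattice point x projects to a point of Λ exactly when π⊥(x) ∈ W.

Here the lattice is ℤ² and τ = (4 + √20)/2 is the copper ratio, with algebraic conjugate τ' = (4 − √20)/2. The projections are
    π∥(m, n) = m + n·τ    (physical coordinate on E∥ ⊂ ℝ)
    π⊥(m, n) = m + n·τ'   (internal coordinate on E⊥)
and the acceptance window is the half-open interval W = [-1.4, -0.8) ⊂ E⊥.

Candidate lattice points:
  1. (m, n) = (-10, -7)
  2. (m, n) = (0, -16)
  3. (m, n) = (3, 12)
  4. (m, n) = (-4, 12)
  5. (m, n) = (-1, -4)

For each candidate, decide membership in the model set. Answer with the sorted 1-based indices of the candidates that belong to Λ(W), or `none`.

none

τ' = (4−√20)/2 ≈ -0.236068.
#1 (-10,-7): internal coord -10 + (-7)·τ' = -8.347524; -8.347524 ∉ [-1.4, -0.8) → out
#2 (0,-16): internal coord 0 + (-16)·τ' = +3.777088; +3.777088 ∉ [-1.4, -0.8) → out
#3 (3,12): internal coord 3 + (12)·τ' = +0.167184; +0.167184 ∉ [-1.4, -0.8) → out
#4 (-4,12): internal coord -4 + (12)·τ' = -6.832816; -6.832816 ∉ [-1.4, -0.8) → out
#5 (-1,-4): internal coord -1 + (-4)·τ' = -0.055728; -0.055728 ∉ [-1.4, -0.8) → out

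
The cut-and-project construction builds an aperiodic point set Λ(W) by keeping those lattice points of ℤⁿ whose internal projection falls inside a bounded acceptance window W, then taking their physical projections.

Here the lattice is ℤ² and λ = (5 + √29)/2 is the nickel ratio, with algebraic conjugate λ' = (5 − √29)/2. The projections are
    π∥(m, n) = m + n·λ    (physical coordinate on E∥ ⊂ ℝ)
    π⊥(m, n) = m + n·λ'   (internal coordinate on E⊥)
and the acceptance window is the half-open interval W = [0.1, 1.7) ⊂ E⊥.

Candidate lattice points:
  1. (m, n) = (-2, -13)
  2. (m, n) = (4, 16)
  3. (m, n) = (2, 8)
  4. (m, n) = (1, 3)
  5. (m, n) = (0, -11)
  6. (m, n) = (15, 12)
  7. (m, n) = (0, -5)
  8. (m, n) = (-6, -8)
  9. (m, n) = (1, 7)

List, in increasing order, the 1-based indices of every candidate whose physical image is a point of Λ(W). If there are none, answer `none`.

λ' = (5−√29)/2 ≈ -0.19258.
candidate 1: (m,n)=(-2,-13) → π∥ = -2-13·λ ≈ -69.50357, π⊥ = -2-13·λ' ≈ 0.50357 ∈ [0.1, 1.7) ⇒ IN Λ
candidate 2: (m,n)=(4,16) → π∥ = 4+16·λ ≈ 87.08132, π⊥ = 4+16·λ' ≈ 0.91868 ∈ [0.1, 1.7) ⇒ IN Λ
candidate 3: (m,n)=(2,8) → π∥ = 2+8·λ ≈ 43.54066, π⊥ = 2+8·λ' ≈ 0.45934 ∈ [0.1, 1.7) ⇒ IN Λ
candidate 4: (m,n)=(1,3) → π∥ = 1+3·λ ≈ 16.57775, π⊥ = 1+3·λ' ≈ 0.42225 ∈ [0.1, 1.7) ⇒ IN Λ
candidate 5: (m,n)=(0,-11) → π∥ = 0-11·λ ≈ -57.11841, π⊥ = 0-11·λ' ≈ 2.11841 ∉ [0.1, 1.7) ⇒ out
candidate 6: (m,n)=(15,12) → π∥ = 15+12·λ ≈ 77.31099, π⊥ = 15+12·λ' ≈ 12.68901 ∉ [0.1, 1.7) ⇒ out
candidate 7: (m,n)=(0,-5) → π∥ = 0-5·λ ≈ -25.96291, π⊥ = 0-5·λ' ≈ 0.96291 ∈ [0.1, 1.7) ⇒ IN Λ
candidate 8: (m,n)=(-6,-8) → π∥ = -6-8·λ ≈ -47.54066, π⊥ = -6-8·λ' ≈ -4.45934 ∉ [0.1, 1.7) ⇒ out
candidate 9: (m,n)=(1,7) → π∥ = 1+7·λ ≈ 37.34808, π⊥ = 1+7·λ' ≈ -0.34808 ∉ [0.1, 1.7) ⇒ out

1, 2, 3, 4, 7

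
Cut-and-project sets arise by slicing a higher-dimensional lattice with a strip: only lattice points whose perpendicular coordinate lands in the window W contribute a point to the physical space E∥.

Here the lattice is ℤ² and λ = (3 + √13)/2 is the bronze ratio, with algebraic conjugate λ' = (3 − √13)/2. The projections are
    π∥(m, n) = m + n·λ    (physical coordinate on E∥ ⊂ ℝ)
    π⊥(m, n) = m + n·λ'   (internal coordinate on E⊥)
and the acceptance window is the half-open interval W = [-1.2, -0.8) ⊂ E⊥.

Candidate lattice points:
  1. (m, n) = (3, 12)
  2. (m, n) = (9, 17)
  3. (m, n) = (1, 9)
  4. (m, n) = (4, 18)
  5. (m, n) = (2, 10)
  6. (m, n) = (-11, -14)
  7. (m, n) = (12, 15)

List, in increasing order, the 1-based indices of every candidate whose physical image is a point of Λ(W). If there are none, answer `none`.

λ' = (3−√13)/2 ≈ -0.302776.
#1 (3,12): internal coord 3 + (12)·λ' = -0.633308; -0.633308 ∉ [-1.2, -0.8) → out
#2 (9,17): internal coord 9 + (17)·λ' = +3.852814; +3.852814 ∉ [-1.2, -0.8) → out
#3 (1,9): internal coord 1 + (9)·λ' = -1.724981; -1.724981 ∉ [-1.2, -0.8) → out
#4 (4,18): internal coord 4 + (18)·λ' = -1.449961; -1.449961 ∉ [-1.2, -0.8) → out
#5 (2,10): internal coord 2 + (10)·λ' = -1.027756; -1.027756 ∈ [-1.2, -0.8) → IN Λ
#6 (-11,-14): internal coord -11 + (-14)·λ' = -6.761141; -6.761141 ∉ [-1.2, -0.8) → out
#7 (12,15): internal coord 12 + (15)·λ' = +7.458365; +7.458365 ∉ [-1.2, -0.8) → out

5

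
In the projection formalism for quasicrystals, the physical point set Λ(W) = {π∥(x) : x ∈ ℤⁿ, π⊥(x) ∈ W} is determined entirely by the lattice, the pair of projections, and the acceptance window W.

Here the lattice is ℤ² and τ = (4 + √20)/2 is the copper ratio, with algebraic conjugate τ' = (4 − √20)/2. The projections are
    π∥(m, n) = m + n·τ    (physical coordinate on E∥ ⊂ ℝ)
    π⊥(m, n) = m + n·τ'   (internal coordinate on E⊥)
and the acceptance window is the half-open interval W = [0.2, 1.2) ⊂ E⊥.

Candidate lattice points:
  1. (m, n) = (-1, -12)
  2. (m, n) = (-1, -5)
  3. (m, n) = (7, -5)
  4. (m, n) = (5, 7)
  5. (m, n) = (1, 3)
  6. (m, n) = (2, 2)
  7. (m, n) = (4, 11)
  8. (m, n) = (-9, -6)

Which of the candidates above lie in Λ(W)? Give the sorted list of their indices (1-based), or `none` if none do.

5

Compute τ' = (4−√20)/2 = -0.23607, so π⊥(m,n) = m -0.23607·n.
[1] lift (-1,-12): star map gives 1.83282; window check 0.2 ≤ 1.83282 < 1.2 is false → out
[2] lift (-1,-5): star map gives 0.18034; window check 0.2 ≤ 0.18034 < 1.2 is false → out
[3] lift (7,-5): star map gives 8.18034; window check 0.2 ≤ 8.18034 < 1.2 is false → out
[4] lift (5,7): star map gives 3.34752; window check 0.2 ≤ 3.34752 < 1.2 is false → out
[5] lift (1,3): star map gives 0.29180; window check 0.2 ≤ 0.29180 < 1.2 is true → IN Λ
[6] lift (2,2): star map gives 1.52786; window check 0.2 ≤ 1.52786 < 1.2 is false → out
[7] lift (4,11): star map gives 1.40325; window check 0.2 ≤ 1.40325 < 1.2 is false → out
[8] lift (-9,-6): star map gives -7.58359; window check 0.2 ≤ -7.58359 < 1.2 is false → out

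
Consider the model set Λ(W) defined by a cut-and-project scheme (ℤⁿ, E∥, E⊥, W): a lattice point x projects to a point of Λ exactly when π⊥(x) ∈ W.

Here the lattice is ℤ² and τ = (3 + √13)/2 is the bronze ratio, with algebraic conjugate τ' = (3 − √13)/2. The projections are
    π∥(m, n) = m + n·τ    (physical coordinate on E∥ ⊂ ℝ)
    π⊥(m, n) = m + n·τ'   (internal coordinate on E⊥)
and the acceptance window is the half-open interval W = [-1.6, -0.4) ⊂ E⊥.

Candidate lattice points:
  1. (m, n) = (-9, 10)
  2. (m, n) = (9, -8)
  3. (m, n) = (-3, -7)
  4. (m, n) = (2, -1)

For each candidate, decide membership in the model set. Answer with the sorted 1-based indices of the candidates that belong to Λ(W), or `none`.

Compute τ' = (3−√13)/2 = -0.302776, so π⊥(m,n) = m -0.302776·n.
candidate 1: (m,n)=(-9,10) → π∥ = -9+10·τ ≈ 24.027756, π⊥ = -9+10·τ' ≈ -12.027756 ∉ [-1.6, -0.4) ⇒ out
candidate 2: (m,n)=(9,-8) → π∥ = 9-8·τ ≈ -17.422205, π⊥ = 9-8·τ' ≈ 11.422205 ∉ [-1.6, -0.4) ⇒ out
candidate 3: (m,n)=(-3,-7) → π∥ = -3-7·τ ≈ -26.119429, π⊥ = -3-7·τ' ≈ -0.880571 ∈ [-1.6, -0.4) ⇒ IN Λ
candidate 4: (m,n)=(2,-1) → π∥ = 2-1·τ ≈ -1.302776, π⊥ = 2-1·τ' ≈ 2.302776 ∉ [-1.6, -0.4) ⇒ out

3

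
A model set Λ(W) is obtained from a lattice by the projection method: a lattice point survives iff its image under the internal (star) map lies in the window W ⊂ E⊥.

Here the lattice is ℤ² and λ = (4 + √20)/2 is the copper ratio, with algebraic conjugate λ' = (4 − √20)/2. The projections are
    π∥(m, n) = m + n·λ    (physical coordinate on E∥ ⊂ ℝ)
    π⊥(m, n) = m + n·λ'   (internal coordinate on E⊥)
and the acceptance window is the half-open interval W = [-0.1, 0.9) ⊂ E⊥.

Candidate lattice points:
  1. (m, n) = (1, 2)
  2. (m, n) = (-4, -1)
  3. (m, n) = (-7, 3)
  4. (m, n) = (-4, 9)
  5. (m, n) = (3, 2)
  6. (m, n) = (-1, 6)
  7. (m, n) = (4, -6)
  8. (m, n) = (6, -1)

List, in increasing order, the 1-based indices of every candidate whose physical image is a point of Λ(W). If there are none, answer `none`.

Compute λ' = (4−√20)/2 = -0.236068, so π⊥(m,n) = m -0.236068·n.
[1] lift (1,2): star map gives 0.527864; window check -0.1 ≤ 0.527864 < 0.9 is true → IN Λ
[2] lift (-4,-1): star map gives -3.763932; window check -0.1 ≤ -3.763932 < 0.9 is false → out
[3] lift (-7,3): star map gives -7.708204; window check -0.1 ≤ -7.708204 < 0.9 is false → out
[4] lift (-4,9): star map gives -6.124612; window check -0.1 ≤ -6.124612 < 0.9 is false → out
[5] lift (3,2): star map gives 2.527864; window check -0.1 ≤ 2.527864 < 0.9 is false → out
[6] lift (-1,6): star map gives -2.416408; window check -0.1 ≤ -2.416408 < 0.9 is false → out
[7] lift (4,-6): star map gives 5.416408; window check -0.1 ≤ 5.416408 < 0.9 is false → out
[8] lift (6,-1): star map gives 6.236068; window check -0.1 ≤ 6.236068 < 0.9 is false → out

1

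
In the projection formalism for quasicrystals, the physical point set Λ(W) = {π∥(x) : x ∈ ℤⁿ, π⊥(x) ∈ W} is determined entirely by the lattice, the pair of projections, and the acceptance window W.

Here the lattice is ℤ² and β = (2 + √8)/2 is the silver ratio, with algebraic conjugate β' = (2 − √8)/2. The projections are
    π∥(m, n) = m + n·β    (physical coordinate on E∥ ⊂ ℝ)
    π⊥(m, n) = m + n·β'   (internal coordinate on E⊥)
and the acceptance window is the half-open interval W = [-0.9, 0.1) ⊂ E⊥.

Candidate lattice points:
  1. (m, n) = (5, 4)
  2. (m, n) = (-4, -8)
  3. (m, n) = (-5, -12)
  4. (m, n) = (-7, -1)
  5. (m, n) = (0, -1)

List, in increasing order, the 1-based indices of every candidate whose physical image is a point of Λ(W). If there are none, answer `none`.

2, 3

Numerically β ≈ 2.41421 and β' = −1/β ≈ -0.41421.
[1] lift (5,4): star map gives 3.34315; window check -0.9 ≤ 3.34315 < 0.1 is false → out
[2] lift (-4,-8): star map gives -0.68629; window check -0.9 ≤ -0.68629 < 0.1 is true → IN Λ
[3] lift (-5,-12): star map gives -0.02944; window check -0.9 ≤ -0.02944 < 0.1 is true → IN Λ
[4] lift (-7,-1): star map gives -6.58579; window check -0.9 ≤ -6.58579 < 0.1 is false → out
[5] lift (0,-1): star map gives 0.41421; window check -0.9 ≤ 0.41421 < 0.1 is false → out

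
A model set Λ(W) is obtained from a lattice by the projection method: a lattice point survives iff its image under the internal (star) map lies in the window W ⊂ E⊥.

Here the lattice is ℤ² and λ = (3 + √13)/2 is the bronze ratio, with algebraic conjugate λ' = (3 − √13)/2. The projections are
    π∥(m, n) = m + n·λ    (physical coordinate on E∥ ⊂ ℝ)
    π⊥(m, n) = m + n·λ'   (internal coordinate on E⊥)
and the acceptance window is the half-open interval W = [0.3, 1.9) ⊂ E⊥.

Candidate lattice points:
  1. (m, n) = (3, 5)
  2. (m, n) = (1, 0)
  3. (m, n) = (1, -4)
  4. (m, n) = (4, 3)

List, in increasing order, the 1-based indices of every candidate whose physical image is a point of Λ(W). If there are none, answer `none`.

Compute λ' = (3−√13)/2 = -0.302776, so π⊥(m,n) = m -0.302776·n.
#1 (3,5): internal coord 3 + (5)·λ' = +1.486122; +1.486122 ∈ [0.3, 1.9) → IN Λ
#2 (1,0): internal coord 1 + (0)·λ' = +1.000000; +1.000000 ∈ [0.3, 1.9) → IN Λ
#3 (1,-4): internal coord 1 + (-4)·λ' = +2.211103; +2.211103 ∉ [0.3, 1.9) → out
#4 (4,3): internal coord 4 + (3)·λ' = +3.091673; +3.091673 ∉ [0.3, 1.9) → out

1, 2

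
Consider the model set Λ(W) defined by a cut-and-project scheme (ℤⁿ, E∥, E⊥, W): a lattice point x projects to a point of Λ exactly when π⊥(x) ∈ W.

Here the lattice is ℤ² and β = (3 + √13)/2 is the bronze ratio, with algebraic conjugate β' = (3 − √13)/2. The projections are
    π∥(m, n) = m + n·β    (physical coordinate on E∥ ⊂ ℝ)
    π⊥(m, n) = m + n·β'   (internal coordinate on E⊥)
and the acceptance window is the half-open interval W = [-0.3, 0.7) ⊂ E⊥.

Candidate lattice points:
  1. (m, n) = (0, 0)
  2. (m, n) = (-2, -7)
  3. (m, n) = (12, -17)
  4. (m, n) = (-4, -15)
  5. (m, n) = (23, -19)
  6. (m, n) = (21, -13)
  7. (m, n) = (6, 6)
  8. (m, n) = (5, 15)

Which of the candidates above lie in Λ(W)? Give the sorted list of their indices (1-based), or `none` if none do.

1, 2, 4, 8

β' = (3−√13)/2 ≈ -0.302776.
[1] lift (0,0): star map gives 0.000000; window check -0.3 ≤ 0.000000 < 0.7 is true → IN Λ
[2] lift (-2,-7): star map gives 0.119429; window check -0.3 ≤ 0.119429 < 0.7 is true → IN Λ
[3] lift (12,-17): star map gives 17.147186; window check -0.3 ≤ 17.147186 < 0.7 is false → out
[4] lift (-4,-15): star map gives 0.541635; window check -0.3 ≤ 0.541635 < 0.7 is true → IN Λ
[5] lift (23,-19): star map gives 28.752737; window check -0.3 ≤ 28.752737 < 0.7 is false → out
[6] lift (21,-13): star map gives 24.936083; window check -0.3 ≤ 24.936083 < 0.7 is false → out
[7] lift (6,6): star map gives 4.183346; window check -0.3 ≤ 4.183346 < 0.7 is false → out
[8] lift (5,15): star map gives 0.458365; window check -0.3 ≤ 0.458365 < 0.7 is true → IN Λ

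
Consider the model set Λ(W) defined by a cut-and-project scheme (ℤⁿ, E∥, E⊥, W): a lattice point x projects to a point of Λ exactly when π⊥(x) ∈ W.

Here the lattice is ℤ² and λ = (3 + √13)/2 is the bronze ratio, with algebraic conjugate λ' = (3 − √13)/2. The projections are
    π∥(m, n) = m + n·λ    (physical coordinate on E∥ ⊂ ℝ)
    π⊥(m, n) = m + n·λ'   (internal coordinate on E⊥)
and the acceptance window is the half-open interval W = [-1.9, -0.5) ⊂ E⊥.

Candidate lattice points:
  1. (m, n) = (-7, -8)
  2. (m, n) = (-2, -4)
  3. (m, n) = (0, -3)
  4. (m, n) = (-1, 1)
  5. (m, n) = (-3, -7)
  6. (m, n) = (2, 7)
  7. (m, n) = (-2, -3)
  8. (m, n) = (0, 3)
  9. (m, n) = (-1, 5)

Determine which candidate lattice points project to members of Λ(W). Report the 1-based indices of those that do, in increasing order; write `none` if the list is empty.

2, 4, 5, 7, 8

Compute λ' = (3−√13)/2 = -0.302776, so π⊥(m,n) = m -0.302776·n.
[1] lift (-7,-8): star map gives -4.577795; window check -1.9 ≤ -4.577795 < -0.5 is false → out
[2] lift (-2,-4): star map gives -0.788897; window check -1.9 ≤ -0.788897 < -0.5 is true → IN Λ
[3] lift (0,-3): star map gives 0.908327; window check -1.9 ≤ 0.908327 < -0.5 is false → out
[4] lift (-1,1): star map gives -1.302776; window check -1.9 ≤ -1.302776 < -0.5 is true → IN Λ
[5] lift (-3,-7): star map gives -0.880571; window check -1.9 ≤ -0.880571 < -0.5 is true → IN Λ
[6] lift (2,7): star map gives -0.119429; window check -1.9 ≤ -0.119429 < -0.5 is false → out
[7] lift (-2,-3): star map gives -1.091673; window check -1.9 ≤ -1.091673 < -0.5 is true → IN Λ
[8] lift (0,3): star map gives -0.908327; window check -1.9 ≤ -0.908327 < -0.5 is true → IN Λ
[9] lift (-1,5): star map gives -2.513878; window check -1.9 ≤ -2.513878 < -0.5 is false → out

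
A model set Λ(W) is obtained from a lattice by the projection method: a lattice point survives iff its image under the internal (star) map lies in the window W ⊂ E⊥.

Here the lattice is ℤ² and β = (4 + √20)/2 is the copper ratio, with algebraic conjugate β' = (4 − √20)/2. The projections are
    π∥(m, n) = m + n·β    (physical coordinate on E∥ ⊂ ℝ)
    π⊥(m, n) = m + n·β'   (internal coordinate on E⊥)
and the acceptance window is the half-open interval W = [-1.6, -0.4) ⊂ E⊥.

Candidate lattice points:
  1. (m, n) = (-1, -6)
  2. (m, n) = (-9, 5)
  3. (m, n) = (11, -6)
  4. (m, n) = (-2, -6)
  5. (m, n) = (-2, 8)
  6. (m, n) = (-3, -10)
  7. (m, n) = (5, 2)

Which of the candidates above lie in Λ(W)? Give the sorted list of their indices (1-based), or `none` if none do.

4, 6

Compute β' = (4−√20)/2 = -0.236068, so π⊥(m,n) = m -0.236068·n.
candidate 1: (m,n)=(-1,-6) → π∥ = -1-6·β ≈ -26.416408, π⊥ = -1-6·β' ≈ 0.416408 ∉ [-1.6, -0.4) ⇒ out
candidate 2: (m,n)=(-9,5) → π∥ = -9+5·β ≈ 12.180340, π⊥ = -9+5·β' ≈ -10.180340 ∉ [-1.6, -0.4) ⇒ out
candidate 3: (m,n)=(11,-6) → π∥ = 11-6·β ≈ -14.416408, π⊥ = 11-6·β' ≈ 12.416408 ∉ [-1.6, -0.4) ⇒ out
candidate 4: (m,n)=(-2,-6) → π∥ = -2-6·β ≈ -27.416408, π⊥ = -2-6·β' ≈ -0.583592 ∈ [-1.6, -0.4) ⇒ IN Λ
candidate 5: (m,n)=(-2,8) → π∥ = -2+8·β ≈ 31.888544, π⊥ = -2+8·β' ≈ -3.888544 ∉ [-1.6, -0.4) ⇒ out
candidate 6: (m,n)=(-3,-10) → π∥ = -3-10·β ≈ -45.360680, π⊥ = -3-10·β' ≈ -0.639320 ∈ [-1.6, -0.4) ⇒ IN Λ
candidate 7: (m,n)=(5,2) → π∥ = 5+2·β ≈ 13.472136, π⊥ = 5+2·β' ≈ 4.527864 ∉ [-1.6, -0.4) ⇒ out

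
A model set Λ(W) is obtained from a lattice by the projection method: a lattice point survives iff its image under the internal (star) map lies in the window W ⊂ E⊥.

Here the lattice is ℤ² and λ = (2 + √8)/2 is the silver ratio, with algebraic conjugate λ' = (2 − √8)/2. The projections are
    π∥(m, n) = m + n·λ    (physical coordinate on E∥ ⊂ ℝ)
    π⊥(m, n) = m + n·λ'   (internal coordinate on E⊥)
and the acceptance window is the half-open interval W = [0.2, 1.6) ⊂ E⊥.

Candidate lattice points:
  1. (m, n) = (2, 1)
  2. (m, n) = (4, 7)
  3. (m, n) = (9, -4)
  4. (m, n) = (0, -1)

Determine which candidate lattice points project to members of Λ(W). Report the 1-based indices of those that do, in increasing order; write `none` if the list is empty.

1, 2, 4

λ' = (2−√8)/2 ≈ -0.41421.
#1 (2,1): internal coord 2 + (1)·λ' = +1.58579; +1.58579 ∈ [0.2, 1.6) → IN Λ
#2 (4,7): internal coord 4 + (7)·λ' = +1.10051; +1.10051 ∈ [0.2, 1.6) → IN Λ
#3 (9,-4): internal coord 9 + (-4)·λ' = +10.65685; +10.65685 ∉ [0.2, 1.6) → out
#4 (0,-1): internal coord 0 + (-1)·λ' = +0.41421; +0.41421 ∈ [0.2, 1.6) → IN Λ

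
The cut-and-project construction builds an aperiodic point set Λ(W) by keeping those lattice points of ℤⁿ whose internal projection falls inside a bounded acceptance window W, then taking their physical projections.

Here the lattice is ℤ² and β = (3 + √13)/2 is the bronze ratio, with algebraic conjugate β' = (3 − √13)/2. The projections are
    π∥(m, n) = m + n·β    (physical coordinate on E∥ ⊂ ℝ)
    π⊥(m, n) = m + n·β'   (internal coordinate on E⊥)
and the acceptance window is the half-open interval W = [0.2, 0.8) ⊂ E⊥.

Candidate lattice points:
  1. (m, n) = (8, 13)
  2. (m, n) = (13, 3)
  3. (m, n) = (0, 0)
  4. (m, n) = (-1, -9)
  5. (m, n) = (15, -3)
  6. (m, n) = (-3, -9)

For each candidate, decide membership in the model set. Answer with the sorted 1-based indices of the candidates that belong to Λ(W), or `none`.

none

Compute β' = (3−√13)/2 = -0.30278, so π⊥(m,n) = m -0.30278·n.
candidate 1: (m,n)=(8,13) → π∥ = 8+13·β ≈ 50.93608, π⊥ = 8+13·β' ≈ 4.06392 ∉ [0.2, 0.8) ⇒ out
candidate 2: (m,n)=(13,3) → π∥ = 13+3·β ≈ 22.90833, π⊥ = 13+3·β' ≈ 12.09167 ∉ [0.2, 0.8) ⇒ out
candidate 3: (m,n)=(0,0) → π∥ = 0+0·β ≈ 0.00000, π⊥ = 0+0·β' ≈ 0.00000 ∉ [0.2, 0.8) ⇒ out
candidate 4: (m,n)=(-1,-9) → π∥ = -1-9·β ≈ -30.72498, π⊥ = -1-9·β' ≈ 1.72498 ∉ [0.2, 0.8) ⇒ out
candidate 5: (m,n)=(15,-3) → π∥ = 15-3·β ≈ 5.09167, π⊥ = 15-3·β' ≈ 15.90833 ∉ [0.2, 0.8) ⇒ out
candidate 6: (m,n)=(-3,-9) → π∥ = -3-9·β ≈ -32.72498, π⊥ = -3-9·β' ≈ -0.27502 ∉ [0.2, 0.8) ⇒ out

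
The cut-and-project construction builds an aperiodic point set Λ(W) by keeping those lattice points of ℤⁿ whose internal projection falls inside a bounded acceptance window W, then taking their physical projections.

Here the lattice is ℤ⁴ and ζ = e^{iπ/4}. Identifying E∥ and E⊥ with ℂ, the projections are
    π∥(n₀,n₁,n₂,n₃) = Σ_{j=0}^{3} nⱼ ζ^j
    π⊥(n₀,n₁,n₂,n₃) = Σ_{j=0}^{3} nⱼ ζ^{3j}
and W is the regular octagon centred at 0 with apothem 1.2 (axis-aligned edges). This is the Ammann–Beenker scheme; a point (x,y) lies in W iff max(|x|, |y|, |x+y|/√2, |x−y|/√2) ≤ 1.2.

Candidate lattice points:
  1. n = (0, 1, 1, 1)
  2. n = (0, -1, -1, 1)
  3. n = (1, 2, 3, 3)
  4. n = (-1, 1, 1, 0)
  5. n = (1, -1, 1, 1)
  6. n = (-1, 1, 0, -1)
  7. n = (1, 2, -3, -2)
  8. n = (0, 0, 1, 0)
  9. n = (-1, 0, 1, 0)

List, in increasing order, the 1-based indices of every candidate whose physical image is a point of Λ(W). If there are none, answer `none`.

1, 8

Internal map: ζ^{3j} for j=0..3 gives (1,0), (−√2/2,√2/2), (0,−1), (√2/2,√2/2).
#1 (0, 1, 1, 1): internal (0.00000, 0.41421); octagon support 0.41421 vs apothem 1.2 → ∈ W
#2 (0, -1, -1, 1): internal (1.41421, 1.00000); octagon support 1.70711 vs apothem 1.2 → ∉ W
#3 (1, 2, 3, 3): internal (1.70711, 0.53553); octagon support 1.70711 vs apothem 1.2 → ∉ W
#4 (-1, 1, 1, 0): internal (-1.70711, -0.29289); octagon support 1.70711 vs apothem 1.2 → ∉ W
#5 (1, -1, 1, 1): internal (2.41421, -1.00000); octagon support 2.41421 vs apothem 1.2 → ∉ W
#6 (-1, 1, 0, -1): internal (-2.41421, 0.00000); octagon support 2.41421 vs apothem 1.2 → ∉ W
#7 (1, 2, -3, -2): internal (-1.82843, 3.00000); octagon support 3.41421 vs apothem 1.2 → ∉ W
#8 (0, 0, 1, 0): internal (0.00000, -1.00000); octagon support 1.00000 vs apothem 1.2 → ∈ W
#9 (-1, 0, 1, 0): internal (-1.00000, -1.00000); octagon support 1.41421 vs apothem 1.2 → ∉ W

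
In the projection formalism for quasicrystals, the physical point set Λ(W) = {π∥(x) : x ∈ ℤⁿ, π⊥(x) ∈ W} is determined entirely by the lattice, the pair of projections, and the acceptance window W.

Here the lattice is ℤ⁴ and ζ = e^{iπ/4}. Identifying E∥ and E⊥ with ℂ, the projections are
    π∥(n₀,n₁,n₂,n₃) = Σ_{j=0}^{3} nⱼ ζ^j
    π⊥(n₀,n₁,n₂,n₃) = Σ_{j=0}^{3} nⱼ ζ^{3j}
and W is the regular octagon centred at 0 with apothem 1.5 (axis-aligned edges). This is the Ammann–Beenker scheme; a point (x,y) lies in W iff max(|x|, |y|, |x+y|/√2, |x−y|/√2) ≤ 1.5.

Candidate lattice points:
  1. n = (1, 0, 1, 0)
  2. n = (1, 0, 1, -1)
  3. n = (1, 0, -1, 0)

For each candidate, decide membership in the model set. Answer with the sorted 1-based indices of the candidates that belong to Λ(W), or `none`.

π⊥(n) = n₀ + n₁ζ³ + n₂ζ⁶ + n₃ζ⁹ where ζ = e^{iπ/4}.
#1 (1, 0, 1, 0): internal (1.00000, -1.00000); octagon support 1.41421 vs apothem 1.5 → ∈ W
#2 (1, 0, 1, -1): internal (0.29289, -1.70711); octagon support 1.70711 vs apothem 1.5 → ∉ W
#3 (1, 0, -1, 0): internal (1.00000, 1.00000); octagon support 1.41421 vs apothem 1.5 → ∈ W

1, 3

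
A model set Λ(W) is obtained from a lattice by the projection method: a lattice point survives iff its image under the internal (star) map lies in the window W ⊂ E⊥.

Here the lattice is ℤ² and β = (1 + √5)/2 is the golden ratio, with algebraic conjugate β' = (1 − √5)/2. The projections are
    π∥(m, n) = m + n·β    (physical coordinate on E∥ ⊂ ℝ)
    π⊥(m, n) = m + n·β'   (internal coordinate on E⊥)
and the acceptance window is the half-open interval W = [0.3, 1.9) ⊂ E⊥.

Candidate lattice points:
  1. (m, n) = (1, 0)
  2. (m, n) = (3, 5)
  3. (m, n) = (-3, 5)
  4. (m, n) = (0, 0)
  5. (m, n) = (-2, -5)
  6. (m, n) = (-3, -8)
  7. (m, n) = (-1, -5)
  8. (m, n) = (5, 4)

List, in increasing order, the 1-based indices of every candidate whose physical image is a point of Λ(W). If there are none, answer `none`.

Compute β' = (1−√5)/2 = -0.61803, so π⊥(m,n) = m -0.61803·n.
#1 (1,0): internal coord 1 + (0)·β' = +1.00000; +1.00000 ∈ [0.3, 1.9) → IN Λ
#2 (3,5): internal coord 3 + (5)·β' = -0.09017; -0.09017 ∉ [0.3, 1.9) → out
#3 (-3,5): internal coord -3 + (5)·β' = -6.09017; -6.09017 ∉ [0.3, 1.9) → out
#4 (0,0): internal coord 0 + (0)·β' = +0.00000; +0.00000 ∉ [0.3, 1.9) → out
#5 (-2,-5): internal coord -2 + (-5)·β' = +1.09017; +1.09017 ∈ [0.3, 1.9) → IN Λ
#6 (-3,-8): internal coord -3 + (-8)·β' = +1.94427; +1.94427 ∉ [0.3, 1.9) → out
#7 (-1,-5): internal coord -1 + (-5)·β' = +2.09017; +2.09017 ∉ [0.3, 1.9) → out
#8 (5,4): internal coord 5 + (4)·β' = +2.52786; +2.52786 ∉ [0.3, 1.9) → out

1, 5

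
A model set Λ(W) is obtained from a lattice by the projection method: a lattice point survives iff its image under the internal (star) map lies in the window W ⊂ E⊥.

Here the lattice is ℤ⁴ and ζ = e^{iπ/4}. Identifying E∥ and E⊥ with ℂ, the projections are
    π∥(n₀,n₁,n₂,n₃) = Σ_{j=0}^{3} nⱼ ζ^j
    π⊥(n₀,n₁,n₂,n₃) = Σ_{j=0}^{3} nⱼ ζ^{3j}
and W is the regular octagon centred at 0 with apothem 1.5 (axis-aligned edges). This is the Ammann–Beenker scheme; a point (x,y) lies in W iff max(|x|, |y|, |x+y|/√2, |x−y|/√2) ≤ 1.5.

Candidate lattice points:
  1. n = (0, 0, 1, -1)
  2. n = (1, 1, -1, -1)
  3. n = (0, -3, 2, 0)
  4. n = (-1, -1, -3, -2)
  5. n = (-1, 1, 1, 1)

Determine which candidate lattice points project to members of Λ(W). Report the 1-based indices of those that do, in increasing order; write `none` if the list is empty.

2, 5

π⊥(n) = n₀ + n₁ζ³ + n₂ζ⁶ + n₃ζ⁹ where ζ = e^{iπ/4}.
#1 (0, 0, 1, -1): internal (-0.70711, -1.70711); octagon support 1.70711 vs apothem 1.5 → ∉ W
#2 (1, 1, -1, -1): internal (-0.41421, 1.00000); octagon support 1.00000 vs apothem 1.5 → ∈ W
#3 (0, -3, 2, 0): internal (2.12132, -4.12132); octagon support 4.41421 vs apothem 1.5 → ∉ W
#4 (-1, -1, -3, -2): internal (-1.70711, 0.87868); octagon support 1.82843 vs apothem 1.5 → ∉ W
#5 (-1, 1, 1, 1): internal (-1.00000, 0.41421); octagon support 1.00000 vs apothem 1.5 → ∈ W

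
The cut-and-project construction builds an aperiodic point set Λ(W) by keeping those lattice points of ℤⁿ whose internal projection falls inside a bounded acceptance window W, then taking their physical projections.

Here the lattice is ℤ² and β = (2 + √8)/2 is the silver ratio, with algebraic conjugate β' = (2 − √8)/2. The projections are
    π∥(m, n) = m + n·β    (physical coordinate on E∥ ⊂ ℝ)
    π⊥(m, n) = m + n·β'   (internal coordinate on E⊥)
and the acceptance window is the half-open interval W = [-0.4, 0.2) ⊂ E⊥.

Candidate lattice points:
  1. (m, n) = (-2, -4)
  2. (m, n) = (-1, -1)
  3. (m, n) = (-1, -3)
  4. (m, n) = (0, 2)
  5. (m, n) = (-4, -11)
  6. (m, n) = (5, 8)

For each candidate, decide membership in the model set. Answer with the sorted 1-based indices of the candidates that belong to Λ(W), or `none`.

1

β' = (2−√8)/2 ≈ -0.41421.
candidate 1: (m,n)=(-2,-4) → π∥ = -2-4·β ≈ -11.65685, π⊥ = -2-4·β' ≈ -0.34315 ∈ [-0.4, 0.2) ⇒ IN Λ
candidate 2: (m,n)=(-1,-1) → π∥ = -1-1·β ≈ -3.41421, π⊥ = -1-1·β' ≈ -0.58579 ∉ [-0.4, 0.2) ⇒ out
candidate 3: (m,n)=(-1,-3) → π∥ = -1-3·β ≈ -8.24264, π⊥ = -1-3·β' ≈ 0.24264 ∉ [-0.4, 0.2) ⇒ out
candidate 4: (m,n)=(0,2) → π∥ = 0+2·β ≈ 4.82843, π⊥ = 0+2·β' ≈ -0.82843 ∉ [-0.4, 0.2) ⇒ out
candidate 5: (m,n)=(-4,-11) → π∥ = -4-11·β ≈ -30.55635, π⊥ = -4-11·β' ≈ 0.55635 ∉ [-0.4, 0.2) ⇒ out
candidate 6: (m,n)=(5,8) → π∥ = 5+8·β ≈ 24.31371, π⊥ = 5+8·β' ≈ 1.68629 ∉ [-0.4, 0.2) ⇒ out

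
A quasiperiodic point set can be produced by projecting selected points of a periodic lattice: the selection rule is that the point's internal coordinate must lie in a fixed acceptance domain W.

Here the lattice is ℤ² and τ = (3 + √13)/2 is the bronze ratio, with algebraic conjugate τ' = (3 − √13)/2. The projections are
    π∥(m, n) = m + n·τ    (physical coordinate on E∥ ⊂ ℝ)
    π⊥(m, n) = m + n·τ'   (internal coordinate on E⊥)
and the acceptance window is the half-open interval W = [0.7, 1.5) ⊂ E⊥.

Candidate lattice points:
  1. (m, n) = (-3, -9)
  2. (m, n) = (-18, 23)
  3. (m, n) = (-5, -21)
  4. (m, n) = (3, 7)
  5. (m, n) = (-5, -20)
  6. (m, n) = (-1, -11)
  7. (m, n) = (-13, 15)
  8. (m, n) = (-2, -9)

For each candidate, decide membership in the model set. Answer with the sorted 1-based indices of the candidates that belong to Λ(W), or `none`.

Compute τ' = (3−√13)/2 = -0.3028, so π⊥(m,n) = m -0.3028·n.
#1 (-3,-9): internal coord -3 + (-9)·τ' = -0.2750; -0.2750 ∉ [0.7, 1.5) → out
#2 (-18,23): internal coord -18 + (23)·τ' = -24.9638; -24.9638 ∉ [0.7, 1.5) → out
#3 (-5,-21): internal coord -5 + (-21)·τ' = +1.3583; +1.3583 ∈ [0.7, 1.5) → IN Λ
#4 (3,7): internal coord 3 + (7)·τ' = +0.8806; +0.8806 ∈ [0.7, 1.5) → IN Λ
#5 (-5,-20): internal coord -5 + (-20)·τ' = +1.0555; +1.0555 ∈ [0.7, 1.5) → IN Λ
#6 (-1,-11): internal coord -1 + (-11)·τ' = +2.3305; +2.3305 ∉ [0.7, 1.5) → out
#7 (-13,15): internal coord -13 + (15)·τ' = -17.5416; -17.5416 ∉ [0.7, 1.5) → out
#8 (-2,-9): internal coord -2 + (-9)·τ' = +0.7250; +0.7250 ∈ [0.7, 1.5) → IN Λ

3, 4, 5, 8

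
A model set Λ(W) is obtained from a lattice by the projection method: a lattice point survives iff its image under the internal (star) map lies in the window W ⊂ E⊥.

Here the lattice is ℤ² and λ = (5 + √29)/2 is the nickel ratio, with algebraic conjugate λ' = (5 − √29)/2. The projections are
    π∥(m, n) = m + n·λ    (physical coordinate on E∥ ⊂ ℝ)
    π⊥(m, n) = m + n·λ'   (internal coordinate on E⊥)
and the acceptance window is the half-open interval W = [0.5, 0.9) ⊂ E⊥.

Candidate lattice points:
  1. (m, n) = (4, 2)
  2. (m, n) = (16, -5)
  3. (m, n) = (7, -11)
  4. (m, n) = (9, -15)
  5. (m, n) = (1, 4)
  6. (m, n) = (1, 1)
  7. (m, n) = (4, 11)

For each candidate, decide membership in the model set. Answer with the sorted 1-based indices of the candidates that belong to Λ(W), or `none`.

Compute λ' = (5−√29)/2 = -0.1926, so π⊥(m,n) = m -0.1926·n.
candidate 1: (m,n)=(4,2) → π∥ = 4+2·λ ≈ 14.3852, π⊥ = 4+2·λ' ≈ 3.6148 ∉ [0.5, 0.9) ⇒ out
candidate 2: (m,n)=(16,-5) → π∥ = 16-5·λ ≈ -9.9629, π⊥ = 16-5·λ' ≈ 16.9629 ∉ [0.5, 0.9) ⇒ out
candidate 3: (m,n)=(7,-11) → π∥ = 7-11·λ ≈ -50.1184, π⊥ = 7-11·λ' ≈ 9.1184 ∉ [0.5, 0.9) ⇒ out
candidate 4: (m,n)=(9,-15) → π∥ = 9-15·λ ≈ -68.8887, π⊥ = 9-15·λ' ≈ 11.8887 ∉ [0.5, 0.9) ⇒ out
candidate 5: (m,n)=(1,4) → π∥ = 1+4·λ ≈ 21.7703, π⊥ = 1+4·λ' ≈ 0.2297 ∉ [0.5, 0.9) ⇒ out
candidate 6: (m,n)=(1,1) → π∥ = 1+1·λ ≈ 6.1926, π⊥ = 1+1·λ' ≈ 0.8074 ∈ [0.5, 0.9) ⇒ IN Λ
candidate 7: (m,n)=(4,11) → π∥ = 4+11·λ ≈ 61.1184, π⊥ = 4+11·λ' ≈ 1.8816 ∉ [0.5, 0.9) ⇒ out

6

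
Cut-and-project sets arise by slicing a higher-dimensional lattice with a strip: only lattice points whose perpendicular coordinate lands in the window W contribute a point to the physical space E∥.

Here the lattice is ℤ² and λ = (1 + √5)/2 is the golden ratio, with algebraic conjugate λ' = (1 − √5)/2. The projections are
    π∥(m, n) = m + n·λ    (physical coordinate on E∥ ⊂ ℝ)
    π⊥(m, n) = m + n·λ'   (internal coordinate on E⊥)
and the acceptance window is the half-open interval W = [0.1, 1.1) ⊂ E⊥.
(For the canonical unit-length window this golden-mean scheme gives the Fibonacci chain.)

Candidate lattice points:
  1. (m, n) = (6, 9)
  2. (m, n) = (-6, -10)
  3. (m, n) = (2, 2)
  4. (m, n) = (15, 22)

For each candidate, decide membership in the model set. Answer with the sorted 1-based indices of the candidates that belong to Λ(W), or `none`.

λ' = (1−√5)/2 ≈ -0.618034.
candidate 1: (m,n)=(6,9) → π∥ = 6+9·λ ≈ 20.562306, π⊥ = 6+9·λ' ≈ 0.437694 ∈ [0.1, 1.1) ⇒ IN Λ
candidate 2: (m,n)=(-6,-10) → π∥ = -6-10·λ ≈ -22.180340, π⊥ = -6-10·λ' ≈ 0.180340 ∈ [0.1, 1.1) ⇒ IN Λ
candidate 3: (m,n)=(2,2) → π∥ = 2+2·λ ≈ 5.236068, π⊥ = 2+2·λ' ≈ 0.763932 ∈ [0.1, 1.1) ⇒ IN Λ
candidate 4: (m,n)=(15,22) → π∥ = 15+22·λ ≈ 50.596748, π⊥ = 15+22·λ' ≈ 1.403252 ∉ [0.1, 1.1) ⇒ out

1, 2, 3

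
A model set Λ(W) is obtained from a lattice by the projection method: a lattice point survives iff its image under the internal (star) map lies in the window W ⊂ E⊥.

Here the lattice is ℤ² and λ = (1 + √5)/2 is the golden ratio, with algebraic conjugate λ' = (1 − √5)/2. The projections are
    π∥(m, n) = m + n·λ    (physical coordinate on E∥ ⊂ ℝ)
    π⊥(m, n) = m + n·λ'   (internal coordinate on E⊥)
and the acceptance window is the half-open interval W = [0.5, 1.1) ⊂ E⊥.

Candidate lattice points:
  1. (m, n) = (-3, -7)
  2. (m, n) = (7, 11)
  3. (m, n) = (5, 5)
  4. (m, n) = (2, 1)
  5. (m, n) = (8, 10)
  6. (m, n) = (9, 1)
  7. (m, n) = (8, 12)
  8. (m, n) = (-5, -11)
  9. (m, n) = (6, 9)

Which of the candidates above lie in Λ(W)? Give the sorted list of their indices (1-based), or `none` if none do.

7

Numerically λ ≈ 1.618034 and λ' = −1/λ ≈ -0.618034.
[1] lift (-3,-7): star map gives 1.326238; window check 0.5 ≤ 1.326238 < 1.1 is false → out
[2] lift (7,11): star map gives 0.201626; window check 0.5 ≤ 0.201626 < 1.1 is false → out
[3] lift (5,5): star map gives 1.909830; window check 0.5 ≤ 1.909830 < 1.1 is false → out
[4] lift (2,1): star map gives 1.381966; window check 0.5 ≤ 1.381966 < 1.1 is false → out
[5] lift (8,10): star map gives 1.819660; window check 0.5 ≤ 1.819660 < 1.1 is false → out
[6] lift (9,1): star map gives 8.381966; window check 0.5 ≤ 8.381966 < 1.1 is false → out
[7] lift (8,12): star map gives 0.583592; window check 0.5 ≤ 0.583592 < 1.1 is true → IN Λ
[8] lift (-5,-11): star map gives 1.798374; window check 0.5 ≤ 1.798374 < 1.1 is false → out
[9] lift (6,9): star map gives 0.437694; window check 0.5 ≤ 0.437694 < 1.1 is false → out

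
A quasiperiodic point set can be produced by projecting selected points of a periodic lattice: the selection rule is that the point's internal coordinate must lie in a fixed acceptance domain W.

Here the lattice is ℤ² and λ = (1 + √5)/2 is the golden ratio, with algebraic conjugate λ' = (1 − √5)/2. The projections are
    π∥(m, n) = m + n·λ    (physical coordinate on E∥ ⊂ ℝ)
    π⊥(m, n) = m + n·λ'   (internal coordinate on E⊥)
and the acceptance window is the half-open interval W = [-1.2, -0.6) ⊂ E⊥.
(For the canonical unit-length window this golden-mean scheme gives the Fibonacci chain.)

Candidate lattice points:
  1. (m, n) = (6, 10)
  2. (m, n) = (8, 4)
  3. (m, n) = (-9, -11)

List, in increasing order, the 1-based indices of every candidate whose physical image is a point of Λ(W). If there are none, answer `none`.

none

λ' = (1−√5)/2 ≈ -0.618034.
#1 (6,10): internal coord 6 + (10)·λ' = -0.180340; -0.180340 ∉ [-1.2, -0.6) → out
#2 (8,4): internal coord 8 + (4)·λ' = +5.527864; +5.527864 ∉ [-1.2, -0.6) → out
#3 (-9,-11): internal coord -9 + (-11)·λ' = -2.201626; -2.201626 ∉ [-1.2, -0.6) → out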